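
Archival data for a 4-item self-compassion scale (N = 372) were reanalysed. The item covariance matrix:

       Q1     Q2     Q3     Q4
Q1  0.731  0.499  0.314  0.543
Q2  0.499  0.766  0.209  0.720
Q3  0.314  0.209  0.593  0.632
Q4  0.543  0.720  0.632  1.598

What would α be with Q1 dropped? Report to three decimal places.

α = 0.770

Remaining items: Q2, Q3, Q4 (k = 3).
ΣVar(i) = 0.766 + 0.593 + 1.598 = 2.957
Var(T) = 2.957 + 2 × 1.561 = 6.079
α (item deleted) = (3/2)·(1 − 2.957/6.079) = 0.770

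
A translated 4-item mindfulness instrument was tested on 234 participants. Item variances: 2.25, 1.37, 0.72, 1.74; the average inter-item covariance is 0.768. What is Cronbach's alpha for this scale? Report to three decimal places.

α = 0.803

sum of item variances = 2.25 + 1.37 + 0.72 + 1.74 = 6.08
Sum of the 6 distinct covariances = 6 × 0.768 = 4.608
Var(T) = sum of item variances + 2·Σcov = 6.08 + 2 × 4.608 = 15.296
α = (4/3)·(1 − 6.08/15.296) = 0.803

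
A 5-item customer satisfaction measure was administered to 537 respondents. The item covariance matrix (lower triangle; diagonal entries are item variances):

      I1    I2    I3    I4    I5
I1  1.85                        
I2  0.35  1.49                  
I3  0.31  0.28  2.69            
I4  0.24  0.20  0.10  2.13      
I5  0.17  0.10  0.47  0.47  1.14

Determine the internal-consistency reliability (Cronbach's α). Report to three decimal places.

ΣVar(i) = 1.85 + 1.49 + 2.69 + 2.13 + 1.14 = 9.30
Σ_{i<j} σ_ij = 2.69
σ²_T = 9.30 + 2 × 2.69 = 14.68
α = (k/(k−1))·(1 − ΣVar(i)/σ²_T) = (5/4)·(1 − 9.30/14.68) = 0.458

α = 0.458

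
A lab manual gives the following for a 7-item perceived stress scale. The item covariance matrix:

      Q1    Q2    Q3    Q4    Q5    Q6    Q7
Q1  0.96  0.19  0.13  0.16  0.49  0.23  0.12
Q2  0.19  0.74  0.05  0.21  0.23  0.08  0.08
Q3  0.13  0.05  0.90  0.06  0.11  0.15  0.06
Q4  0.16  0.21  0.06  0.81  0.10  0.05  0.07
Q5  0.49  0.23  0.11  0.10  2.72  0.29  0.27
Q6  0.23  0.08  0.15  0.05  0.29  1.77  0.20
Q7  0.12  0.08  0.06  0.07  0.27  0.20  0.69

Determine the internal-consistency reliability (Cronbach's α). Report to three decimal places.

Σσᵢ² = 0.96 + 0.74 + 0.90 + 0.81 + 2.72 + 1.77 + 0.69 = 8.59
Sum of the distinct covariances = 3.33
total variance = 8.59 + 2 × 3.33 = 15.25
α = (k/(k−1))·(1 − Σσᵢ²/total variance) = (7/6)·(1 − 8.59/15.25) = 0.510

α = 0.510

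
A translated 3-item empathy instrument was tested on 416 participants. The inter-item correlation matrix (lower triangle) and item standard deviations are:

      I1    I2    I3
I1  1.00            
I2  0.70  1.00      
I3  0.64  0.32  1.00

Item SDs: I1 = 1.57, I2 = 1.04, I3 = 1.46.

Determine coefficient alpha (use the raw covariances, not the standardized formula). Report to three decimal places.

coefficient alpha = 0.782

Σσ²ᵢ = 1.57² + 1.04² + 1.46² = 5.6781
Covariances σ_ij = r_ij · s_i · s_j:
  σ(I1,I2) = 0.70 × 1.57 × 1.04 = 1.1430
  σ(I1,I3) = 0.64 × 1.57 × 1.46 = 1.4670
  σ(I2,I3) = 0.32 × 1.04 × 1.46 = 0.4859
σ²_T = Σσ²ᵢ + 2·Σσ_ij = 5.6781 + 2 × 3.0959 = 11.8699
α = (3/2)·(1 − 5.6781/11.8699) = 0.782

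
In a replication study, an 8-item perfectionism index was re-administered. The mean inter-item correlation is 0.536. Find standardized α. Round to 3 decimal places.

α = 0.902

Standardized α = k·r̄ / (1 + (k−1)·r̄) = 8 × 0.536 / (1 + 7 × 0.536)
  = 4.2880 / 4.7520 = 0.902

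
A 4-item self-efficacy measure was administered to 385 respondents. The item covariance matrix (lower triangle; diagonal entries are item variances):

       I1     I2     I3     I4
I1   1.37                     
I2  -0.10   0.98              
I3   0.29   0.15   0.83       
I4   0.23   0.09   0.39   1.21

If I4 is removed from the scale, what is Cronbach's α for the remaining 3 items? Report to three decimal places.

α = 0.264

Remaining items: I1, I2, I3 (k = 3).
ΣVar(i) = 1.37 + 0.98 + 0.83 = 3.18
σ²_total = 3.18 + 2 × 0.34 = 3.86
α (item deleted) = (3/2)·(1 − 3.18/3.86) = 0.264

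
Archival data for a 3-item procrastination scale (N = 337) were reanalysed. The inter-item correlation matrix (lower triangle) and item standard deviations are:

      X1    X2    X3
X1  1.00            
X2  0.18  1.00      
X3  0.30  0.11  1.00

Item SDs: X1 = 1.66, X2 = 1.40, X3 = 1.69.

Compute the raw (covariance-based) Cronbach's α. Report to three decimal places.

α = 0.430

Σσ²ᵢ = 1.66² + 1.40² + 1.69² = 7.5717
Covariances σ_ij = r_ij · s_i · s_j:
  σ(X1,X2) = 0.18 × 1.66 × 1.40 = 0.4183
  σ(X1,X3) = 0.30 × 1.66 × 1.69 = 0.8416
  σ(X2,X3) = 0.11 × 1.40 × 1.69 = 0.2603
σ²_T = Σσ²ᵢ + 2·Σσ_ij = 7.5717 + 2 × 1.5202 = 10.6121
α = (3/2)·(1 − 7.5717/10.6121) = 0.430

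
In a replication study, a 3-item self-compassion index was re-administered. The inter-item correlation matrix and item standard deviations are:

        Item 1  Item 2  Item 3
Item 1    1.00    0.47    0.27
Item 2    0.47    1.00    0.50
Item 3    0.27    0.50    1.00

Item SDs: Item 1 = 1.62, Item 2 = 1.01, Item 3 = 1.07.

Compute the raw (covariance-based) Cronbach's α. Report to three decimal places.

Σσ²ᵢ = 1.62² + 1.01² + 1.07² = 4.7894
Covariances σ_ij = r_ij · s_i · s_j:
  σ(Item 1,Item 2) = 0.47 × 1.62 × 1.01 = 0.7690
  σ(Item 1,Item 3) = 0.27 × 1.62 × 1.07 = 0.4680
  σ(Item 2,Item 3) = 0.50 × 1.01 × 1.07 = 0.5403
σ²_T = Σσ²ᵢ + 2·Σσ_ij = 4.7894 + 2 × 1.7773 = 8.3440
α = (3/2)·(1 − 4.7894/8.3440) = 0.639

Cronbach's α = 0.639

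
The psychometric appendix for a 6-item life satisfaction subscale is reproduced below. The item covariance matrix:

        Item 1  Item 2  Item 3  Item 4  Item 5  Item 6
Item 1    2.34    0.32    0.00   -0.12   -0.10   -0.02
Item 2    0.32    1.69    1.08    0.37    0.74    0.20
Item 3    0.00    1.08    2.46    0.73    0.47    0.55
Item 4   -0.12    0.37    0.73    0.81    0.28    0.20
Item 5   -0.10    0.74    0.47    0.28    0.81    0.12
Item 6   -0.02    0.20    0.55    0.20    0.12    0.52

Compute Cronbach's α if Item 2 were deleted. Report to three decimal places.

Remaining items: Item 1, Item 3, Item 4, Item 5, Item 6 (k = 5).
Σσ²ᵢ = 2.34 + 2.46 + 0.81 + 0.81 + 0.52 = 6.94
Var(T) = 6.94 + 2 × 2.11 = 11.16
α (item deleted) = (5/4)·(1 − 6.94/11.16) = 0.473

Cronbach's α = 0.473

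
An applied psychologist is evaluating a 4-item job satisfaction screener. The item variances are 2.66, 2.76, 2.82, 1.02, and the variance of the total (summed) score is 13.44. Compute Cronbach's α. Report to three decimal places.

ΣVar(i) = 2.66 + 2.76 + 2.82 + 1.02 = 9.26
α = (k/(k−1))·(1 − ΣVar(i)/σ²_total) = (4/3)·(1 − 9.26/13.44) = 0.415

Cronbach's α = 0.415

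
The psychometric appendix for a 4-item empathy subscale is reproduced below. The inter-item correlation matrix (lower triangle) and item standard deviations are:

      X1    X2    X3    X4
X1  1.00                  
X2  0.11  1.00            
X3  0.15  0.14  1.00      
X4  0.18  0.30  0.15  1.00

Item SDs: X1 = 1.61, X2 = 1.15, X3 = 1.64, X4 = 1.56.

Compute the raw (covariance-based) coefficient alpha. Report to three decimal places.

coefficient alpha = 0.442

Σσ²ᵢ = 1.61² + 1.15² + 1.64² + 1.56² = 9.0378
Covariances σ_ij = r_ij · s_i · s_j:
  σ(X1,X2) = 0.11 × 1.61 × 1.15 = 0.2037
  σ(X1,X3) = 0.15 × 1.61 × 1.64 = 0.3961
  σ(X1,X4) = 0.18 × 1.61 × 1.56 = 0.4521
  σ(X2,X3) = 0.14 × 1.15 × 1.64 = 0.2640
  σ(X2,X4) = 0.30 × 1.15 × 1.56 = 0.5382
  σ(X3,X4) = 0.15 × 1.64 × 1.56 = 0.3838
σ²_T = Σσ²ᵢ + 2·Σσ_ij = 9.0378 + 2 × 2.2379 = 13.5136
α = (4/3)·(1 − 9.0378/13.5136) = 0.442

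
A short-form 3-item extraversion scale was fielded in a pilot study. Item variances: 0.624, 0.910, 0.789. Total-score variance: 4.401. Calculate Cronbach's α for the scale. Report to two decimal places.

α = 0.71

sum of item variances = 0.624 + 0.910 + 0.789 = 2.323
α = (k/(k−1))·(1 − sum of item variances/total variance) = (3/2)·(1 − 2.323/4.401) = 0.71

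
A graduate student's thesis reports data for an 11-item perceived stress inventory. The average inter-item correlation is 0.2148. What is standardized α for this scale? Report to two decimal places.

α = 0.75

Standardized α = k·r̄ / (1 + (k−1)·r̄) = 11 × 0.2148 / (1 + 10 × 0.2148)
  = 2.3628 / 3.1480 = 0.75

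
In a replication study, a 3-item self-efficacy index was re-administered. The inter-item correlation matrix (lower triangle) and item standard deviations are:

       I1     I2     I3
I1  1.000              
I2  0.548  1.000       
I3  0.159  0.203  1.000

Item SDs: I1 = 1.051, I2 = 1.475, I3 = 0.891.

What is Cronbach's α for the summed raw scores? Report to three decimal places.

α = 0.575

Σσ²ᵢ = 1.051² + 1.475² + 0.891² = 4.0741
Covariances σ_ij = r_ij · s_i · s_j:
  σ(I1,I2) = 0.548 × 1.051 × 1.475 = 0.8495
  σ(I1,I3) = 0.159 × 1.051 × 0.891 = 0.1489
  σ(I2,I3) = 0.203 × 1.475 × 0.891 = 0.2668
σ²_T = Σσ²ᵢ + 2·Σσ_ij = 4.0741 + 2 × 1.2652 = 6.6045
α = (3/2)·(1 − 4.0741/6.6045) = 0.575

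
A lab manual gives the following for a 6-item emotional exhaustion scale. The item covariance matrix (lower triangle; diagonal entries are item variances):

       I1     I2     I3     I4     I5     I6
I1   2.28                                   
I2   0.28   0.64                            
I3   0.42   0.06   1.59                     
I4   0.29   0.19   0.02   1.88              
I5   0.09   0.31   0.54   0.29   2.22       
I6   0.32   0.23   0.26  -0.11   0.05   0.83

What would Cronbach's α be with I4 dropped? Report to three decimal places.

α = 0.505

Remaining items: I1, I2, I3, I5, I6 (k = 5).
ΣVar(i) = 2.28 + 0.64 + 1.59 + 2.22 + 0.83 = 7.56
Var(T) = 7.56 + 2 × 2.56 = 12.68
α (item deleted) = (5/4)·(1 − 7.56/12.68) = 0.505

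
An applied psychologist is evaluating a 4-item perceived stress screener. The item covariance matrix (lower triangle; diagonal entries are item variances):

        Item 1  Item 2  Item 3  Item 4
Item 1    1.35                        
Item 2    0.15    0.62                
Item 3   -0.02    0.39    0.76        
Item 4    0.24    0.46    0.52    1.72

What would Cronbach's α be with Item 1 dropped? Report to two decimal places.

α = 0.70

Remaining items: Item 2, Item 3, Item 4 (k = 3).
Σσ²ᵢ = 0.62 + 0.76 + 1.72 = 3.10
σ²_total = 3.10 + 2 × 1.37 = 5.84
α (item deleted) = (3/2)·(1 − 3.10/5.84) = 0.70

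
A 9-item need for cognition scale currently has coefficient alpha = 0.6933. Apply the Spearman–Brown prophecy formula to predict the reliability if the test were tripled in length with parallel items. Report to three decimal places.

predicted reliability = 0.871

Length factor m = 3
α' = m·α / (1 + (m−1)·α)
   = 3 × 0.6933 / (1 + (3 − 1) × 0.6933)
   = 2.0799 / 2.3866 = 0.871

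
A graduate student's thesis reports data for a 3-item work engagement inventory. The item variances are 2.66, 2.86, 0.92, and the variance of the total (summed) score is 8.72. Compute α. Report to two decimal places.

α = 0.39

sum of item variances = 2.66 + 2.86 + 0.92 = 6.44
α = (k/(k−1))·(1 − sum of item variances/σ²_T) = (3/2)·(1 − 6.44/8.72) = 0.39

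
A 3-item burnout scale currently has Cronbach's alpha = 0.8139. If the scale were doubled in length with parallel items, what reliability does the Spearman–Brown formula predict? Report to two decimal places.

predicted reliability = 0.90

Length factor m = 2
α' = m·α / (1 + (m−1)·α)
   = 2 × 0.8139 / (1 + (2 − 1) × 0.8139)
   = 1.6278 / 1.8139 = 0.90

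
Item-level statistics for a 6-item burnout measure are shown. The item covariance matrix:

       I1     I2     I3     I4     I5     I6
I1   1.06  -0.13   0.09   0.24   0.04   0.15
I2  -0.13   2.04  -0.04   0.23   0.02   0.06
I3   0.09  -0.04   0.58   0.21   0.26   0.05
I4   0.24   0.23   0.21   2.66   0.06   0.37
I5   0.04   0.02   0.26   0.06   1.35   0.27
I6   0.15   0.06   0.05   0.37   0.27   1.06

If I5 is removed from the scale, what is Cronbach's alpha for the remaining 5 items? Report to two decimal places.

Remaining items: I1, I2, I3, I4, I6 (k = 5).
ΣVar(i) = 1.06 + 2.04 + 0.58 + 2.66 + 1.06 = 7.40
Var(T) = 7.40 + 2 × 1.23 = 9.86
α (item deleted) = (5/4)·(1 − 7.40/9.86) = 0.31

α = 0.31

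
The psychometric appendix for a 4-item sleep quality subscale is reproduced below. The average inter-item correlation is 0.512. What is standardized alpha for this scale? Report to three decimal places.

Standardized α = k·r̄ / (1 + (k−1)·r̄) = 4 × 0.512 / (1 + 3 × 0.512)
  = 2.0480 / 2.5360 = 0.808

standardized alpha = 0.808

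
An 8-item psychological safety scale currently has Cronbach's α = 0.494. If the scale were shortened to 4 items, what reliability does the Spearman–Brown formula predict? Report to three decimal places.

predicted reliability = 0.328

Length factor m = 4/8 = 0.5000
α' = m·α / (1 − (1−m)·α)
   = 4/8 × 0.494 / (1 − (1 − 4/8) × 0.494)
   = 0.2470 / 0.7530 = 0.328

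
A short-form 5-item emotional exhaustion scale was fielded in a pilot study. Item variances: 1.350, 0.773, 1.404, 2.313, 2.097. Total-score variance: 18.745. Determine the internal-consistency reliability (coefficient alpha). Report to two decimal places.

ΣVar(i) = 1.350 + 0.773 + 1.404 + 2.313 + 2.097 = 7.937
α = (k/(k−1))·(1 − ΣVar(i)/σ²_T) = (5/4)·(1 − 7.937/18.745) = 0.72

α = 0.72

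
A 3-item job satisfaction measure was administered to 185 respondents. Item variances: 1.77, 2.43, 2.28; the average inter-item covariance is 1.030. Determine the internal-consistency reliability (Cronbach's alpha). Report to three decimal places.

Cronbach's alpha = 0.732

Σσᵢ² = 1.77 + 2.43 + 2.28 = 6.48
Sum of the 3 distinct covariances = 3 × 1.030 = 3.090
σ²_T = Σσᵢ² + 2·Σcov = 6.48 + 2 × 3.090 = 12.660
α = (3/2)·(1 − 6.48/12.660) = 0.732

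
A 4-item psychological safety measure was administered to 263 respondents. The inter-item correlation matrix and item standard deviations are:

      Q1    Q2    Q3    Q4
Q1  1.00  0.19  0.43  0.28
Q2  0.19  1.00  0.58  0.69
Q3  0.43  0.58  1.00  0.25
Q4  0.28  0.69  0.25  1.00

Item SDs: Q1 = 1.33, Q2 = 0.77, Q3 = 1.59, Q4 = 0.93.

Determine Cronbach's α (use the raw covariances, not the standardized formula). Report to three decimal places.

Cronbach's α = 0.683

Σσ²ᵢ = 1.33² + 0.77² + 1.59² + 0.93² = 5.7548
Covariances σ_ij = r_ij · s_i · s_j:
  σ(Q1,Q2) = 0.19 × 1.33 × 0.77 = 0.1946
  σ(Q1,Q3) = 0.43 × 1.33 × 1.59 = 0.9093
  σ(Q1,Q4) = 0.28 × 1.33 × 0.93 = 0.3463
  σ(Q2,Q3) = 0.58 × 0.77 × 1.59 = 0.7101
  σ(Q2,Q4) = 0.69 × 0.77 × 0.93 = 0.4941
  σ(Q3,Q4) = 0.25 × 1.59 × 0.93 = 0.3697
σ²_T = Σσ²ᵢ + 2·Σσ_ij = 5.7548 + 2 × 3.0241 = 11.8030
α = (4/3)·(1 − 5.7548/11.8030) = 0.683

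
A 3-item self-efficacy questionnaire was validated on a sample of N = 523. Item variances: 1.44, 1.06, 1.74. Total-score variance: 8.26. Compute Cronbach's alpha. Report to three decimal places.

α = 0.730

ΣVar(i) = 1.44 + 1.06 + 1.74 = 4.24
α = (k/(k−1))·(1 − ΣVar(i)/σ²_T) = (3/2)·(1 − 4.24/8.26) = 0.730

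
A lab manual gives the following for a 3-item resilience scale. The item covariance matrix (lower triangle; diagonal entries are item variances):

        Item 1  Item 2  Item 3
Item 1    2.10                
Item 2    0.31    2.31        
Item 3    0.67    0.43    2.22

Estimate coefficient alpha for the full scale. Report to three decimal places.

Σσ²ᵢ = 2.10 + 2.31 + 2.22 = 6.63
Σ_{i<j} σ_ij = 1.41
σ²_total = 6.63 + 2 × 1.41 = 9.45
α = (k/(k−1))·(1 − Σσ²ᵢ/σ²_total) = (3/2)·(1 − 6.63/9.45) = 0.448

α = 0.448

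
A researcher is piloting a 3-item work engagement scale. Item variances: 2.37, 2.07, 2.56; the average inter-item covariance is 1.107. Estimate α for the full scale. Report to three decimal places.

sum of item variances = 2.37 + 2.07 + 2.56 = 7.00
Sum of the 3 distinct covariances = 3 × 1.107 = 3.321
σ²_T = sum of item variances + 2·Σcov = 7.00 + 2 × 3.321 = 13.642
α = (3/2)·(1 − 7.00/13.642) = 0.730

α = 0.730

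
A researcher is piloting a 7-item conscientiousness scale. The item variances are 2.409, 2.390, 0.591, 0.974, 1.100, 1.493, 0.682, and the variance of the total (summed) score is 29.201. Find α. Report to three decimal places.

Σσ²ᵢ = 2.409 + 2.390 + 0.591 + 0.974 + 1.100 + 1.493 + 0.682 = 9.639
α = (k/(k−1))·(1 − Σσ²ᵢ/σ²_T) = (7/6)·(1 − 9.639/29.201) = 0.782

α = 0.782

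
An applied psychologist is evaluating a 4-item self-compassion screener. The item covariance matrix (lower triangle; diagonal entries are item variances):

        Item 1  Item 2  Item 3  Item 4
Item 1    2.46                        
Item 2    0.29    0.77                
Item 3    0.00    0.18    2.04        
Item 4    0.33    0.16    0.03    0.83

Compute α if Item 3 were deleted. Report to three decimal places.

Remaining items: Item 1, Item 2, Item 4 (k = 3).
ΣVar(i) = 2.46 + 0.77 + 0.83 = 4.06
σ²_T = 4.06 + 2 × 0.78 = 5.62
α (item deleted) = (3/2)·(1 − 4.06/5.62) = 0.416

α = 0.416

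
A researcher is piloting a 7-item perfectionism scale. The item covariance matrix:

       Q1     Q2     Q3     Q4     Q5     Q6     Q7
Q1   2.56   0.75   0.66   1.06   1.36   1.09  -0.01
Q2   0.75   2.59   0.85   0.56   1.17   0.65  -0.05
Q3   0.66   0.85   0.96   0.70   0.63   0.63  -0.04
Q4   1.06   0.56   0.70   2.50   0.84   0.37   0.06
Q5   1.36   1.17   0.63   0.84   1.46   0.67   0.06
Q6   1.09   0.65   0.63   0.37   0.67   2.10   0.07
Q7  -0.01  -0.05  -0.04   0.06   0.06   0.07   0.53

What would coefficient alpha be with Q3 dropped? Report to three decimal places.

Remaining items: Q1, Q2, Q4, Q5, Q6, Q7 (k = 6).
sum of item variances = 2.56 + 2.59 + 2.50 + 1.46 + 2.10 + 0.53 = 11.74
total variance = 11.74 + 2 × 8.65 = 29.04
α (item deleted) = (6/5)·(1 − 11.74/29.04) = 0.715

α = 0.715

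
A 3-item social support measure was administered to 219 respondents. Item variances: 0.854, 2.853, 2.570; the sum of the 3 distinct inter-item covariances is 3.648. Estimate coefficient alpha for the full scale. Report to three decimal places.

sum of item variances = 0.854 + 2.853 + 2.570 = 6.277
Sum of distinct covariances = 3.648
total variance = sum of item variances + 2·Σcov = 6.277 + 2 × 3.648 = 13.573
α = (3/2)·(1 − 6.277/13.573) = 0.806

coefficient alpha = 0.806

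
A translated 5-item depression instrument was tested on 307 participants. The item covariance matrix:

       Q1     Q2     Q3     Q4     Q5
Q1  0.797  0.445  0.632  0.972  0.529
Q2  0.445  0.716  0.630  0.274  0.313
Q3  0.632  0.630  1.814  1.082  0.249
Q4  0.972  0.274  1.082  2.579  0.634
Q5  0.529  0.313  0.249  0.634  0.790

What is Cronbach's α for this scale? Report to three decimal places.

Cronbach's α = 0.791

Σσ²ᵢ = 0.797 + 0.716 + 1.814 + 2.579 + 0.790 = 6.696
Σ_{i<j} σ_ij = 5.760
σ²_T = 6.696 + 2 × 5.760 = 18.216
α = (k/(k−1))·(1 − Σσ²ᵢ/σ²_T) = (5/4)·(1 − 6.696/18.216) = 0.791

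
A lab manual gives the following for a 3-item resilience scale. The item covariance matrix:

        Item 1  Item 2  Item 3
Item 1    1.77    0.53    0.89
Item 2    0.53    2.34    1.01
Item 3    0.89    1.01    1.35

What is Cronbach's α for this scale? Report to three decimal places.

sum of item variances = 1.77 + 2.34 + 1.35 = 5.46
Sum of off-diagonal covariances = 2.43
σ²_T = 5.46 + 2 × 2.43 = 10.32
α = (k/(k−1))·(1 − sum of item variances/σ²_T) = (3/2)·(1 − 5.46/10.32) = 0.706

α = 0.706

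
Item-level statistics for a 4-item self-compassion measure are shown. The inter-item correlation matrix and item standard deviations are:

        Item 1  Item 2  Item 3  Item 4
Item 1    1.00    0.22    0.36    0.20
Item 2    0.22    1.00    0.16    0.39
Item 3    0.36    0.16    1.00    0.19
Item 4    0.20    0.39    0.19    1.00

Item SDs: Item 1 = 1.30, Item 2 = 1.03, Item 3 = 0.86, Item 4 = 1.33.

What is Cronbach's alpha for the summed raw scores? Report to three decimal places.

Cronbach's alpha = 0.565

Σσ²ᵢ = 1.30² + 1.03² + 0.86² + 1.33² = 5.2594
Covariances σ_ij = r_ij · s_i · s_j:
  σ(Item 1,Item 2) = 0.22 × 1.30 × 1.03 = 0.2946
  σ(Item 1,Item 3) = 0.36 × 1.30 × 0.86 = 0.4025
  σ(Item 1,Item 4) = 0.20 × 1.30 × 1.33 = 0.3458
  σ(Item 2,Item 3) = 0.16 × 1.03 × 0.86 = 0.1417
  σ(Item 2,Item 4) = 0.39 × 1.03 × 1.33 = 0.5343
  σ(Item 3,Item 4) = 0.19 × 0.86 × 1.33 = 0.2173
σ²_T = Σσ²ᵢ + 2·Σσ_ij = 5.2594 + 2 × 1.9362 = 9.1318
α = (4/3)·(1 − 5.2594/9.1318) = 0.565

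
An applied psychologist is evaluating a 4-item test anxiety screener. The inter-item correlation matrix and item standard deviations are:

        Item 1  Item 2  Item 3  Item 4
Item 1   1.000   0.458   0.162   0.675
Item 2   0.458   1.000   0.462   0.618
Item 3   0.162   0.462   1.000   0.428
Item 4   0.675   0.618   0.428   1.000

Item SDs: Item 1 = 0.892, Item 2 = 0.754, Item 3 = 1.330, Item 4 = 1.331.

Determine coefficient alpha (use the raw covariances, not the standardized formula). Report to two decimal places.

coefficient alpha = 0.75

Σσ²ᵢ = 0.892² + 0.754² + 1.330² + 1.331² = 4.9046
Covariances σ_ij = r_ij · s_i · s_j:
  σ(Item 1,Item 2) = 0.458 × 0.892 × 0.754 = 0.3080
  σ(Item 1,Item 3) = 0.162 × 0.892 × 1.330 = 0.1922
  σ(Item 1,Item 4) = 0.675 × 0.892 × 1.331 = 0.8014
  σ(Item 2,Item 3) = 0.462 × 0.754 × 1.330 = 0.4633
  σ(Item 2,Item 4) = 0.618 × 0.754 × 1.331 = 0.6202
  σ(Item 3,Item 4) = 0.428 × 1.330 × 1.331 = 0.7577
σ²_T = Σσ²ᵢ + 2·Σσ_ij = 4.9046 + 2 × 3.1428 = 11.1902
α = (4/3)·(1 − 4.9046/11.1902) = 0.75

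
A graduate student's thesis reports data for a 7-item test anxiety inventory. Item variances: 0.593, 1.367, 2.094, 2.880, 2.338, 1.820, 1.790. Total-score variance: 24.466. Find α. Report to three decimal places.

Σσᵢ² = 0.593 + 1.367 + 2.094 + 2.880 + 2.338 + 1.820 + 1.790 = 12.882
α = (k/(k−1))·(1 − Σσᵢ²/Var(T)) = (7/6)·(1 − 12.882/24.466) = 0.552

α = 0.552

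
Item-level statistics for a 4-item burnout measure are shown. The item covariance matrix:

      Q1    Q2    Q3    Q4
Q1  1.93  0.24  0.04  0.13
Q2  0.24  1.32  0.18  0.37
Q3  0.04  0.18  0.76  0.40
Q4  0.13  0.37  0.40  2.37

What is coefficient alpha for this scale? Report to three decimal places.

Σσ²ᵢ = 1.93 + 1.32 + 0.76 + 2.37 = 6.38
Sum of the distinct covariances = 1.36
Var(T) = 6.38 + 2 × 1.36 = 9.10
α = (k/(k−1))·(1 − Σσ²ᵢ/Var(T)) = (4/3)·(1 − 6.38/9.10) = 0.399

coefficient alpha = 0.399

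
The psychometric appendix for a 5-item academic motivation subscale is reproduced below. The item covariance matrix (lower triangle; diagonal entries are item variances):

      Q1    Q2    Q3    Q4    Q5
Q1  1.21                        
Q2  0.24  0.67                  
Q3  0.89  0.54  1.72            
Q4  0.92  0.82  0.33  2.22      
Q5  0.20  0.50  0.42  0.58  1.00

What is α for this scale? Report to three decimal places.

sum of item variances = 1.21 + 0.67 + 1.72 + 2.22 + 1.00 = 6.82
Sum of the distinct covariances = 5.44
σ²_total = 6.82 + 2 × 5.44 = 17.70
α = (k/(k−1))·(1 − sum of item variances/σ²_total) = (5/4)·(1 − 6.82/17.70) = 0.768

α = 0.768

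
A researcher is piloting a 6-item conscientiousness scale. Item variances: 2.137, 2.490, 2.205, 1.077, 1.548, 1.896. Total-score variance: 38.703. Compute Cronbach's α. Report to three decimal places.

Σσ²ᵢ = 2.137 + 2.490 + 2.205 + 1.077 + 1.548 + 1.896 = 11.353
α = (k/(k−1))·(1 − Σσ²ᵢ/σ²_T) = (6/5)·(1 − 11.353/38.703) = 0.848

Cronbach's α = 0.848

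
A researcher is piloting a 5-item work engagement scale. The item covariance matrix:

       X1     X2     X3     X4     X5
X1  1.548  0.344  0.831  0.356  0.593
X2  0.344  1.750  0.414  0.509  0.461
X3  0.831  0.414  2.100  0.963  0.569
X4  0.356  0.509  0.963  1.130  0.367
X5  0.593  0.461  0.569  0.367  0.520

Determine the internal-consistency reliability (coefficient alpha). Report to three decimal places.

sum of item variances = 1.548 + 1.750 + 2.100 + 1.130 + 0.520 = 7.048
Sum of the distinct covariances = 5.407
total variance = 7.048 + 2 × 5.407 = 17.862
α = (k/(k−1))·(1 − sum of item variances/total variance) = (5/4)·(1 − 7.048/17.862) = 0.757

coefficient alpha = 0.757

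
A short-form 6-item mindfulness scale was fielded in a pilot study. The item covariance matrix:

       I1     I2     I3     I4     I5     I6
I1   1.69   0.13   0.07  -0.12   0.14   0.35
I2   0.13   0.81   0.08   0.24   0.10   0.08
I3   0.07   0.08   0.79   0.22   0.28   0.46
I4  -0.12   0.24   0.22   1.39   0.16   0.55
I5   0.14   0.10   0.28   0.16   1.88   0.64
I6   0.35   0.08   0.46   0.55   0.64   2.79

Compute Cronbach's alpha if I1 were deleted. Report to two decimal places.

Remaining items: I2, I3, I4, I5, I6 (k = 5).
sum of item variances = 0.81 + 0.79 + 1.39 + 1.88 + 2.79 = 7.66
σ²_T = 7.66 + 2 × 2.81 = 13.28
α (item deleted) = (5/4)·(1 − 7.66/13.28) = 0.53

α = 0.53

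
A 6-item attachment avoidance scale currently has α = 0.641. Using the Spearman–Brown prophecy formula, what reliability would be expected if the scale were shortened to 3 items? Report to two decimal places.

predicted reliability = 0.47

Length factor m = 3/6 = 0.5000
α' = m·α / (1 − (1−m)·α)
   = 3/6 × 0.641 / (1 − (1 − 3/6) × 0.641)
   = 0.3205 / 0.6795 = 0.47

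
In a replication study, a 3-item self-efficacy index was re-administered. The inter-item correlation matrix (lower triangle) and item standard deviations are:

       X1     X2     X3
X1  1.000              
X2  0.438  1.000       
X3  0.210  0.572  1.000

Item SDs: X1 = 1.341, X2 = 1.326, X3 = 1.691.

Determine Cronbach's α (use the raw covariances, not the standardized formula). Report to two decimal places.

Σσ²ᵢ = 1.341² + 1.326² + 1.691² = 6.4160
Covariances σ_ij = r_ij · s_i · s_j:
  σ(X1,X2) = 0.438 × 1.341 × 1.326 = 0.7788
  σ(X1,X3) = 0.210 × 1.341 × 1.691 = 0.4762
  σ(X2,X3) = 0.572 × 1.326 × 1.691 = 1.2826
σ²_T = Σσ²ᵢ + 2·Σσ_ij = 6.4160 + 2 × 2.5376 = 11.4912
α = (3/2)·(1 − 6.4160/11.4912) = 0.66

Cronbach's α = 0.66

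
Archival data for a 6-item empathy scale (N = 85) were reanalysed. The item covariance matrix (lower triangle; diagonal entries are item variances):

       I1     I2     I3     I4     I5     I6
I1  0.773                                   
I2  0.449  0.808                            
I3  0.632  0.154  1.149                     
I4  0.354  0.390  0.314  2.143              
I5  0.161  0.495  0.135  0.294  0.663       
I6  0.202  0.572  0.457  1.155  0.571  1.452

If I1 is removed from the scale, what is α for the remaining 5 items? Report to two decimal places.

α = 0.74

Remaining items: I2, I3, I4, I5, I6 (k = 5).
sum of item variances = 0.808 + 1.149 + 2.143 + 0.663 + 1.452 = 6.215
total variance = 6.215 + 2 × 4.537 = 15.289
α (item deleted) = (5/4)·(1 − 6.215/15.289) = 0.74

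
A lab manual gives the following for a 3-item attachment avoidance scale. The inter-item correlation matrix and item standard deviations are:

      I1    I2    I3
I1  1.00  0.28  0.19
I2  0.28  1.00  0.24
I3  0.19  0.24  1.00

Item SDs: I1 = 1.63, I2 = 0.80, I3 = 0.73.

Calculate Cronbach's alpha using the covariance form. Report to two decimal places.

Cronbach's alpha = 0.41

Σσ²ᵢ = 1.63² + 0.80² + 0.73² = 3.8298
Covariances σ_ij = r_ij · s_i · s_j:
  σ(I1,I2) = 0.28 × 1.63 × 0.80 = 0.3651
  σ(I1,I3) = 0.19 × 1.63 × 0.73 = 0.2261
  σ(I2,I3) = 0.24 × 0.80 × 0.73 = 0.1402
σ²_T = Σσ²ᵢ + 2·Σσ_ij = 3.8298 + 2 × 0.7314 = 5.2926
α = (3/2)·(1 − 3.8298/5.2926) = 0.41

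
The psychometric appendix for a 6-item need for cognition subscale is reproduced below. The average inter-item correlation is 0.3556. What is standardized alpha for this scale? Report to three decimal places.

Standardized α = k·r̄ / (1 + (k−1)·r̄) = 6 × 0.3556 / (1 + 5 × 0.3556)
  = 2.1336 / 2.7780 = 0.768

α = 0.768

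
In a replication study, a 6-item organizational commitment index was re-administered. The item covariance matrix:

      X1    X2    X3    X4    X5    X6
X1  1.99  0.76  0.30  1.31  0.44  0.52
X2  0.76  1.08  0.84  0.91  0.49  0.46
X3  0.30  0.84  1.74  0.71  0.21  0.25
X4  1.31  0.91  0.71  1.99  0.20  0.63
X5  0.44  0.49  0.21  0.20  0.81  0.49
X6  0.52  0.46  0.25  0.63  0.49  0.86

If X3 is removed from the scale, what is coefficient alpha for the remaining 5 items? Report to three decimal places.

coefficient alpha = 0.811

Remaining items: X1, X2, X4, X5, X6 (k = 5).
sum of item variances = 1.99 + 1.08 + 1.99 + 0.81 + 0.86 = 6.73
σ²_T = 6.73 + 2 × 6.21 = 19.15
α (item deleted) = (5/4)·(1 − 6.73/19.15) = 0.811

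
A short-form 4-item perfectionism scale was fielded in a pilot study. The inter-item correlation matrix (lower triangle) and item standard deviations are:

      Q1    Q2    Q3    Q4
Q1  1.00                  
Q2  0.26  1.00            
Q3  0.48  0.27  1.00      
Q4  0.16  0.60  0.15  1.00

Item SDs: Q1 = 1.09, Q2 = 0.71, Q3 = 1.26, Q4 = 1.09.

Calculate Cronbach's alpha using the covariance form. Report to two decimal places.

α = 0.62

Σσ²ᵢ = 1.09² + 0.71² + 1.26² + 1.09² = 4.4679
Covariances σ_ij = r_ij · s_i · s_j:
  σ(Q1,Q2) = 0.26 × 1.09 × 0.71 = 0.2012
  σ(Q1,Q3) = 0.48 × 1.09 × 1.26 = 0.6592
  σ(Q1,Q4) = 0.16 × 1.09 × 1.09 = 0.1901
  σ(Q2,Q3) = 0.27 × 0.71 × 1.26 = 0.2415
  σ(Q2,Q4) = 0.60 × 0.71 × 1.09 = 0.4643
  σ(Q3,Q4) = 0.15 × 1.26 × 1.09 = 0.2060
σ²_T = Σσ²ᵢ + 2·Σσ_ij = 4.4679 + 2 × 1.9623 = 8.3925
α = (4/3)·(1 − 4.4679/8.3925) = 0.62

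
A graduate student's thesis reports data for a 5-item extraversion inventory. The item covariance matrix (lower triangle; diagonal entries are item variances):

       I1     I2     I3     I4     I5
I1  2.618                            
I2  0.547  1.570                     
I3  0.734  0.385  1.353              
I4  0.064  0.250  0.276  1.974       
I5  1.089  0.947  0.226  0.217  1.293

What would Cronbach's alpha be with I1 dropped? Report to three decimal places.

Cronbach's alpha = 0.569

Remaining items: I2, I3, I4, I5 (k = 4).
Σσᵢ² = 1.570 + 1.353 + 1.974 + 1.293 = 6.190
σ²_T = 6.190 + 2 × 2.301 = 10.792
α (item deleted) = (4/3)·(1 − 6.190/10.792) = 0.569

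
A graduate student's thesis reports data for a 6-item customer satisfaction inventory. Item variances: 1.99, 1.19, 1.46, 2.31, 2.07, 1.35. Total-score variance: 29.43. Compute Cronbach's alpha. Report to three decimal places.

α = 0.777

sum of item variances = 1.99 + 1.19 + 1.46 + 2.31 + 2.07 + 1.35 = 10.37
α = (k/(k−1))·(1 − sum of item variances/σ²_T) = (6/5)·(1 − 10.37/29.43) = 0.777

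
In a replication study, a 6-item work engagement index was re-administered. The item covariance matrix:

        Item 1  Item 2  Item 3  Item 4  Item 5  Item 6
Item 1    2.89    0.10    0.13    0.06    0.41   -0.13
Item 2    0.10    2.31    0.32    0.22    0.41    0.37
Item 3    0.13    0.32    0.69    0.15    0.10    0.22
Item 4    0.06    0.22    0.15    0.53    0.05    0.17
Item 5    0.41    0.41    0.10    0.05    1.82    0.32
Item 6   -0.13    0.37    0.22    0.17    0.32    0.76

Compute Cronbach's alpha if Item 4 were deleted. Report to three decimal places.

Remaining items: Item 1, Item 2, Item 3, Item 5, Item 6 (k = 5).
Σσᵢ² = 2.89 + 2.31 + 0.69 + 1.82 + 0.76 = 8.47
σ²_T = 8.47 + 2 × 2.25 = 12.97
α (item deleted) = (5/4)·(1 − 8.47/12.97) = 0.434

α = 0.434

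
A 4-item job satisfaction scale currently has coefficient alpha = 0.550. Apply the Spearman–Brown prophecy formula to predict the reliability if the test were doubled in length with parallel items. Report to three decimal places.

Length factor m = 2
α' = m·α / (1 + (m−1)·α)
   = 2 × 0.550 / (1 + (2 − 1) × 0.550)
   = 1.1000 / 1.5500 = 0.710

predicted reliability = 0.710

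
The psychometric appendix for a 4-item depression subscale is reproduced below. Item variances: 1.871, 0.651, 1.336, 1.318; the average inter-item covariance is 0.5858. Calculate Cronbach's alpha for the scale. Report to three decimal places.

ΣVar(i) = 1.871 + 0.651 + 1.336 + 1.318 = 5.176
Sum of the 6 distinct covariances = 6 × 0.5858 = 3.5148
Var(T) = ΣVar(i) + 2·Σcov = 5.176 + 2 × 3.5148 = 12.2056
α = (4/3)·(1 − 5.176/12.2056) = 0.768

Cronbach's alpha = 0.768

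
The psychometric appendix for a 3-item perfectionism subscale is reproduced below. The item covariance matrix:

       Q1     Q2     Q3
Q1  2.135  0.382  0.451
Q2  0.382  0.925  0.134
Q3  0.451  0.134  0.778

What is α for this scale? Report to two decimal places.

α = 0.50

Σσ²ᵢ = 2.135 + 0.925 + 0.778 = 3.838
Σ_{i<j} σ_ij = 0.967
σ²_total = 3.838 + 2 × 0.967 = 5.772
α = (k/(k−1))·(1 − Σσ²ᵢ/σ²_total) = (3/2)·(1 − 3.838/5.772) = 0.50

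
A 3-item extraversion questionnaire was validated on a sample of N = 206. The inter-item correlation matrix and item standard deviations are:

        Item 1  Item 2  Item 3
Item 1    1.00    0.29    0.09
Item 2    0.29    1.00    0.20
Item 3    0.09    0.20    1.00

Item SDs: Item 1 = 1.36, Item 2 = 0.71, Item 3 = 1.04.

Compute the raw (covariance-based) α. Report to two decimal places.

α = 0.37

Σσ²ᵢ = 1.36² + 0.71² + 1.04² = 3.4353
Covariances σ_ij = r_ij · s_i · s_j:
  σ(Item 1,Item 2) = 0.29 × 1.36 × 0.71 = 0.2800
  σ(Item 1,Item 3) = 0.09 × 1.36 × 1.04 = 0.1273
  σ(Item 2,Item 3) = 0.20 × 0.71 × 1.04 = 0.1477
σ²_T = Σσ²ᵢ + 2·Σσ_ij = 3.4353 + 2 × 0.5550 = 4.5453
α = (3/2)·(1 − 3.4353/4.5453) = 0.37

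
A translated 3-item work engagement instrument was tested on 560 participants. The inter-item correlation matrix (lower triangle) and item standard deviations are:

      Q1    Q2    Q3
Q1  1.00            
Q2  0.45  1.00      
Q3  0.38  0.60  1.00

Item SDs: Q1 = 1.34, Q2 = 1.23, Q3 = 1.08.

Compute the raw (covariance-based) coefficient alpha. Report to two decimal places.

α = 0.72

Σσ²ᵢ = 1.34² + 1.23² + 1.08² = 4.4749
Covariances σ_ij = r_ij · s_i · s_j:
  σ(Q1,Q2) = 0.45 × 1.34 × 1.23 = 0.7417
  σ(Q1,Q3) = 0.38 × 1.34 × 1.08 = 0.5499
  σ(Q2,Q3) = 0.60 × 1.23 × 1.08 = 0.7970
σ²_T = Σσ²ᵢ + 2·Σσ_ij = 4.4749 + 2 × 2.0886 = 8.6521
α = (3/2)·(1 − 4.4749/8.6521) = 0.72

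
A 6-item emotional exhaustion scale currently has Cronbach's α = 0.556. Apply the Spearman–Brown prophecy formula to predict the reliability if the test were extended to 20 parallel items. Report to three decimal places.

predicted reliability = 0.807

Length factor m = 20/6 = 3.3333
α' = m·α / (1 + (m−1)·α)
   = 20/6 × 0.556 / (1 + (20/6 − 1) × 0.556)
   = 1.8533 / 2.2973 = 0.807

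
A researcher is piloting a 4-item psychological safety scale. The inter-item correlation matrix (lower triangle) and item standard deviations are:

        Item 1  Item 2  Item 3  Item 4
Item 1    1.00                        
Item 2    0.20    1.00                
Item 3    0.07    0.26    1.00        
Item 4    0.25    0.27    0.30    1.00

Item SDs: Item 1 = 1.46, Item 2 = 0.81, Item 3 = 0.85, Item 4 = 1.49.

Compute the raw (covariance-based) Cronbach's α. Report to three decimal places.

α = 0.506

Σσ²ᵢ = 1.46² + 0.81² + 0.85² + 1.49² = 5.7303
Covariances σ_ij = r_ij · s_i · s_j:
  σ(Item 1,Item 2) = 0.20 × 1.46 × 0.81 = 0.2365
  σ(Item 1,Item 3) = 0.07 × 1.46 × 0.85 = 0.0869
  σ(Item 1,Item 4) = 0.25 × 1.46 × 1.49 = 0.5438
  σ(Item 2,Item 3) = 0.26 × 0.81 × 0.85 = 0.1790
  σ(Item 2,Item 4) = 0.27 × 0.81 × 1.49 = 0.3259
  σ(Item 3,Item 4) = 0.30 × 0.85 × 1.49 = 0.3800
σ²_T = Σσ²ᵢ + 2·Σσ_ij = 5.7303 + 2 × 1.7521 = 9.2345
α = (4/3)·(1 − 5.7303/9.2345) = 0.506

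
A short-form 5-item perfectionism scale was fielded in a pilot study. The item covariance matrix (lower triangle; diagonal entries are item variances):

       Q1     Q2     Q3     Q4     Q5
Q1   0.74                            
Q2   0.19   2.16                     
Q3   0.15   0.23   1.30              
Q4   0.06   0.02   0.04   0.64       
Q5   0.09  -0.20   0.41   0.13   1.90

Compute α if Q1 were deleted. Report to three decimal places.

Remaining items: Q2, Q3, Q4, Q5 (k = 4).
Σσᵢ² = 2.16 + 1.30 + 0.64 + 1.90 = 6.00
total variance = 6.00 + 2 × 0.63 = 7.26
α (item deleted) = (4/3)·(1 − 6.00/7.26) = 0.231

α = 0.231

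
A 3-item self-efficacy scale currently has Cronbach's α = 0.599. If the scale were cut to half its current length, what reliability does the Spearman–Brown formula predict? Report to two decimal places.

predicted reliability = 0.43

Length factor m = 1/2
α' = m·α / (1 − (1−m)·α)
   = 1/2 × 0.599 / (1 − (1 − 1/2) × 0.599)
   = 0.2995 / 0.7005 = 0.43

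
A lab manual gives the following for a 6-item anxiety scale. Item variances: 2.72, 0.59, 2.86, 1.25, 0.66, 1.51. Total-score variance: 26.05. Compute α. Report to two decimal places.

sum of item variances = 2.72 + 0.59 + 2.86 + 1.25 + 0.66 + 1.51 = 9.59
α = (k/(k−1))·(1 − sum of item variances/Var(T)) = (6/5)·(1 − 9.59/26.05) = 0.76

α = 0.76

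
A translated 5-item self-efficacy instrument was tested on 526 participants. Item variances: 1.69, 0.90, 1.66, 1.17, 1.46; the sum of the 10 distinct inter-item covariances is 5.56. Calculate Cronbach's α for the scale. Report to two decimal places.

ΣVar(i) = 1.69 + 0.90 + 1.66 + 1.17 + 1.46 = 6.88
Sum of distinct covariances = 5.56
σ²_total = ΣVar(i) + 2·Σcov = 6.88 + 2 × 5.56 = 18.00
α = (5/4)·(1 − 6.88/18.00) = 0.77

α = 0.77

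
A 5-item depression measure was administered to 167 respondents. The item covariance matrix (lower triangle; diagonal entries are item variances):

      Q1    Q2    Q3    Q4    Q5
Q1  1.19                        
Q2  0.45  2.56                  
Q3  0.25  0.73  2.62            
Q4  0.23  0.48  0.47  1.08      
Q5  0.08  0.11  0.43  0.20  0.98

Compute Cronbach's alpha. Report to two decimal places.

α = 0.56

Σσ²ᵢ = 1.19 + 2.56 + 2.62 + 1.08 + 0.98 = 8.43
Sum of off-diagonal covariances = 3.43
Var(T) = 8.43 + 2 × 3.43 = 15.29
α = (k/(k−1))·(1 − Σσ²ᵢ/Var(T)) = (5/4)·(1 − 8.43/15.29) = 0.56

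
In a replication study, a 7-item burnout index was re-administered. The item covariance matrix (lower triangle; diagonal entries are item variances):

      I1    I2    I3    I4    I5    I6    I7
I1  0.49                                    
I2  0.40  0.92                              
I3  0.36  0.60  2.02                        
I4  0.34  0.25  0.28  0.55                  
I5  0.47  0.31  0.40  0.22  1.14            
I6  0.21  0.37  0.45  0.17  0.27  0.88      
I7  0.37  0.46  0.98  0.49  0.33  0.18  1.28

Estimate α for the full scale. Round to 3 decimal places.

α = 0.799

ΣVar(i) = 0.49 + 0.92 + 2.02 + 0.55 + 1.14 + 0.88 + 1.28 = 7.28
Sum of the distinct covariances = 7.91
total variance = 7.28 + 2 × 7.91 = 23.10
α = (k/(k−1))·(1 − ΣVar(i)/total variance) = (7/6)·(1 − 7.28/23.10) = 0.799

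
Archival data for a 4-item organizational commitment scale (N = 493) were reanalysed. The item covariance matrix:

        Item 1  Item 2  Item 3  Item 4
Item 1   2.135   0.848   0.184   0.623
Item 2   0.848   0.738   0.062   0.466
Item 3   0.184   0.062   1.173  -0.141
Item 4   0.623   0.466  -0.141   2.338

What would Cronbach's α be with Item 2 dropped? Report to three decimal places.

Cronbach's α = 0.286

Remaining items: Item 1, Item 3, Item 4 (k = 3).
ΣVar(i) = 2.135 + 1.173 + 2.338 = 5.646
Var(T) = 5.646 + 2 × 0.666 = 6.978
α (item deleted) = (3/2)·(1 − 5.646/6.978) = 0.286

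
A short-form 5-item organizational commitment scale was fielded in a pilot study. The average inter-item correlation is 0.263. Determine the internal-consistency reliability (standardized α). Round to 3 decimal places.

Standardized α = k·r̄ / (1 + (k−1)·r̄) = 5 × 0.263 / (1 + 4 × 0.263)
  = 1.3150 / 2.0520 = 0.641

α = 0.641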